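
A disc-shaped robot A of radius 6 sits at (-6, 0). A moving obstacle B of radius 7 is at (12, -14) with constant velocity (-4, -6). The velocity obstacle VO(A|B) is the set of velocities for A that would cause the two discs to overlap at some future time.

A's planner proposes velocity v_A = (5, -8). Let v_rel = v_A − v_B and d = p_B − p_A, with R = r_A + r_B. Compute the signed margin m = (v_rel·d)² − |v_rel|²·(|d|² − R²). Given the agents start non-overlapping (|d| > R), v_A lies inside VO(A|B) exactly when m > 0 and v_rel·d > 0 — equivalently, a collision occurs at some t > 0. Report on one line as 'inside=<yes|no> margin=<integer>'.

d = (18, -14),  |d|² = 520;  R = 6+7 = 13,  c = 520−13² = 351
v_rel = (9, -2),  |v_rel|² = 85;  v_rel·d = (9)·(18) + (-2)·(-14) = 190
85·t² − 380·t + 351 = 0  ⇒  m = 190² − 85·351 = 6265
m = 6265 > 0,  v_rel·d = 190 > 0  ⇒  inside

inside=yes margin=6265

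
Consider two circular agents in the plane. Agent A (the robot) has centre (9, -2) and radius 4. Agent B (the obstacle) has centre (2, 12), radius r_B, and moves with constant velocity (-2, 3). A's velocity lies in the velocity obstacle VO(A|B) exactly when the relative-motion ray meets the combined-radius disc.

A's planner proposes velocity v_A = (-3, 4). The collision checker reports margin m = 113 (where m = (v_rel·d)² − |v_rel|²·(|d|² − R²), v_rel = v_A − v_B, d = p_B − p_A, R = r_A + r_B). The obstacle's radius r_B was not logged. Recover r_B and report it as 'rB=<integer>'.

m = 113
d = (-7, 14);  v_rel = (-1, 1),  |v_rel|² = 2
v_rel×d = (-1)·(14) − (1)·(-7) = -7
since m = R²·2 − (-7)²:  R² = (49 + 113) / 2 = 81
R = √81 = 9  ⇒  r_B = 9 − 4 = 5

rB=5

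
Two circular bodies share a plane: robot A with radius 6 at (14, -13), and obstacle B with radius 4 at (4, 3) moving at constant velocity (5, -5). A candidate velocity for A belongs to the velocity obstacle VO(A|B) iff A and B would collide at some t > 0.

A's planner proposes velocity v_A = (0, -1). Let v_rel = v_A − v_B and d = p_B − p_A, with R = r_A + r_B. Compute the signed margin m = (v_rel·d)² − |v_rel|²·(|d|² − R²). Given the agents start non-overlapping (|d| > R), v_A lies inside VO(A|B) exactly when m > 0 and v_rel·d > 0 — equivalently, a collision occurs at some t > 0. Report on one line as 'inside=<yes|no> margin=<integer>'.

d = (-10, 16),  |d|² = 356;  R = 6+4 = 10,  c = 356−10² = 256
v_rel = (-5, 4),  |v_rel|² = 41;  v_rel·d = (-5)·(-10) + (4)·(16) = 114
41·t² − 228·t + 256 = 0  ⇒  m = 114² − 41·256 = 2500
m = 2500 > 0,  v_rel·d = 114 > 0  ⇒  inside

inside=yes margin=2500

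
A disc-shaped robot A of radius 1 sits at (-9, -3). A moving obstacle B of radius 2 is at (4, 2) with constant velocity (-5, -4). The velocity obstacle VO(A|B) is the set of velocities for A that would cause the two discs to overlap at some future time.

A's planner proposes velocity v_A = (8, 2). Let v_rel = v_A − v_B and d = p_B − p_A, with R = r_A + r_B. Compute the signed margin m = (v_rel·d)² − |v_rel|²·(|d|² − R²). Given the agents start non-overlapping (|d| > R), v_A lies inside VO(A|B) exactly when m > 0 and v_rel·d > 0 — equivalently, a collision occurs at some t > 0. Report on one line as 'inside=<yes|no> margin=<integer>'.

d = (13, 5),  |d|² = 194;  R = 1+2 = 3,  c = 194−3² = 185
v_rel = (13, 6),  |v_rel|² = 205;  v_rel·d = (13)·(13) + (6)·(5) = 199
205·t² − 398·t + 185 = 0  ⇒  m = 199² − 205·185 = 1676
m = 1676 > 0,  v_rel·d = 199 > 0  ⇒  inside

inside=yes margin=1676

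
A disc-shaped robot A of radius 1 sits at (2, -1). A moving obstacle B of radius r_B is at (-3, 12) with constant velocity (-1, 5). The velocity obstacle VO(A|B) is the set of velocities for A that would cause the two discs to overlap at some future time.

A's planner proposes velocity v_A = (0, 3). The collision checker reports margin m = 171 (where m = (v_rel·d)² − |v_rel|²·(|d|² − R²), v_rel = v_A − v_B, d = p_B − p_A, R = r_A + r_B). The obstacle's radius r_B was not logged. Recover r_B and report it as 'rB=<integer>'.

m = 171
d = (-5, 13);  v_rel = (1, -2),  |v_rel|² = 5
v_rel×d = (1)·(13) − (-2)·(-5) = 3
since m = R²·5 − 3²:  R² = (9 + 171) / 5 = 36
R = √36 = 6  ⇒  r_B = 6 − 1 = 5

rB=5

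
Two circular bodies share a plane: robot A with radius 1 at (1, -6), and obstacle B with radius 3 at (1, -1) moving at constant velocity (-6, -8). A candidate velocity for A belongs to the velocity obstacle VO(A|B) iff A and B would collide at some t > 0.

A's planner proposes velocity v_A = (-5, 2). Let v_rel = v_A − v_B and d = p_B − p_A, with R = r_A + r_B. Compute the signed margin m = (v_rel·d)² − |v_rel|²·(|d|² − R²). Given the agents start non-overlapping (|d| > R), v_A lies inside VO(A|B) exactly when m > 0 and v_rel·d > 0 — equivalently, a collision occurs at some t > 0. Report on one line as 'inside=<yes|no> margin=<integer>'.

d = (0, 5),  |d|² = 25;  R = 1+3 = 4,  c = 25−4² = 9
v_rel = (1, 10),  |v_rel|² = 101;  v_rel·d = (1)·(0) + (10)·(5) = 50
101·t² − 100·t + 9 = 0  ⇒  m = 50² − 101·9 = 1591
m = 1591 > 0,  v_rel·d = 50 > 0  ⇒  inside

inside=yes margin=1591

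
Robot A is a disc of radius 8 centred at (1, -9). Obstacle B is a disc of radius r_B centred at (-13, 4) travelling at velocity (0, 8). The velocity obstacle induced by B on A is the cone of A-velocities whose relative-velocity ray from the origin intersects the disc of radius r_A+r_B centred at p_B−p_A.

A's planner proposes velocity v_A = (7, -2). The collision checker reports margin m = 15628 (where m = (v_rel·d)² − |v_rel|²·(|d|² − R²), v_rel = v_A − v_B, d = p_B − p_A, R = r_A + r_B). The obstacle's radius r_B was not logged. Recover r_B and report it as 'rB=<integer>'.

m = 15628
d = (-14, 13);  v_rel = (7, -10),  |v_rel|² = 149
v_rel×d = (7)·(13) − (-10)·(-14) = -49
since m = R²·149 − (-49)²:  R² = (2401 + 15628) / 149 = 121
R = √121 = 11  ⇒  r_B = 11 − 8 = 3

rB=3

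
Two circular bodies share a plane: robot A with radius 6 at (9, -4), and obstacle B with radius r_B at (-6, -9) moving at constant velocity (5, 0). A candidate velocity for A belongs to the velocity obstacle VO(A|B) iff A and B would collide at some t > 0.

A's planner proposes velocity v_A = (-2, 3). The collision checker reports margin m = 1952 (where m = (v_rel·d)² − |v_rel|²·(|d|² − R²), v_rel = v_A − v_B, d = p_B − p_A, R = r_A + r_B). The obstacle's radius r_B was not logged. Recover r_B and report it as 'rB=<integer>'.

m = 1952
d = (-15, -5);  v_rel = (-7, 3),  |v_rel|² = 58
v_rel×d = (-7)·(-5) − (3)·(-15) = 80
since m = R²·58 − 80²:  R² = (6400 + 1952) / 58 = 144
R = √144 = 12  ⇒  r_B = 12 − 6 = 6

rB=6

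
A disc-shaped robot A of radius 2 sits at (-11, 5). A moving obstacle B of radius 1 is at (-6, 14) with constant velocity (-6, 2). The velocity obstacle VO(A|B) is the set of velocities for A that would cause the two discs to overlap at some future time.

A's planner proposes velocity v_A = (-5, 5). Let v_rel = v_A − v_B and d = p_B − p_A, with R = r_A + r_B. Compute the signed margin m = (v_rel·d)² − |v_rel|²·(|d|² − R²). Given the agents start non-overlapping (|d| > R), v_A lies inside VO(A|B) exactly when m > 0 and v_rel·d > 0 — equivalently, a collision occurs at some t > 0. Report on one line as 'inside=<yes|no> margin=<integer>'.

d = (5, 9),  |d|² = 106;  R = 2+1 = 3,  c = 106−3² = 97
v_rel = (1, 3),  |v_rel|² = 10;  v_rel·d = (1)·(5) + (3)·(9) = 32
10·t² − 64·t + 97 = 0  ⇒  m = 32² − 10·97 = 54
m = 54 > 0,  v_rel·d = 32 > 0  ⇒  inside

inside=yes margin=54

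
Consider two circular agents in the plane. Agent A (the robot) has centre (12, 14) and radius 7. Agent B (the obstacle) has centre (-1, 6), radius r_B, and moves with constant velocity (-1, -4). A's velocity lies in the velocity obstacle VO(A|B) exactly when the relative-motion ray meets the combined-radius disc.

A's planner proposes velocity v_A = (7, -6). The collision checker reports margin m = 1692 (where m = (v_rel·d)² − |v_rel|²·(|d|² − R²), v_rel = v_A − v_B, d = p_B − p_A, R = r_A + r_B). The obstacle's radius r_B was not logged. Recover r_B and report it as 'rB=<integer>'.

m = 1692
d = (-13, -8);  v_rel = (8, -2),  |v_rel|² = 68
v_rel×d = (8)·(-8) − (-2)·(-13) = -90
since m = R²·68 − (-90)²:  R² = (8100 + 1692) / 68 = 144
R = √144 = 12  ⇒  r_B = 12 − 7 = 5

rB=5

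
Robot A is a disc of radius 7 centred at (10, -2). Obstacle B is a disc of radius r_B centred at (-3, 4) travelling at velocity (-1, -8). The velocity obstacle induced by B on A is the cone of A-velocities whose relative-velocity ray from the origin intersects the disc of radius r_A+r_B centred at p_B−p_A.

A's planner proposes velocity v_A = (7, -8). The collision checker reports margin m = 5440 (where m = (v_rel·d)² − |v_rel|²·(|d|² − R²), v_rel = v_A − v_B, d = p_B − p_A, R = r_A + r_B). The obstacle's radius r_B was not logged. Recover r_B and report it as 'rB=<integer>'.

m = 5440
d = (-13, 6);  v_rel = (8, 0),  |v_rel|² = 64
v_rel×d = (8)·(6) − (0)·(-13) = 48
since m = R²·64 − 48²:  R² = (2304 + 5440) / 64 = 121
R = √121 = 11  ⇒  r_B = 11 − 7 = 4

rB=4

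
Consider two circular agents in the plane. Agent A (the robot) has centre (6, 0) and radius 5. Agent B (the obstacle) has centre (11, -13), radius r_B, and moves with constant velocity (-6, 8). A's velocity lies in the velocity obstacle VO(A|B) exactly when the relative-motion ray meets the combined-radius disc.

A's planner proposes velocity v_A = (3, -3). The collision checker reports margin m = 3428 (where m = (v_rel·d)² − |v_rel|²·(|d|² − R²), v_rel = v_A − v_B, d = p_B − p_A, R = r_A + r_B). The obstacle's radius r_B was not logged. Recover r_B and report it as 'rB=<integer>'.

m = 3428
d = (5, -13);  v_rel = (9, -11),  |v_rel|² = 202
v_rel×d = (9)·(-13) − (-11)·(5) = -62
since m = R²·202 − (-62)²:  R² = (3844 + 3428) / 202 = 36
R = √36 = 6  ⇒  r_B = 6 − 5 = 1

rB=1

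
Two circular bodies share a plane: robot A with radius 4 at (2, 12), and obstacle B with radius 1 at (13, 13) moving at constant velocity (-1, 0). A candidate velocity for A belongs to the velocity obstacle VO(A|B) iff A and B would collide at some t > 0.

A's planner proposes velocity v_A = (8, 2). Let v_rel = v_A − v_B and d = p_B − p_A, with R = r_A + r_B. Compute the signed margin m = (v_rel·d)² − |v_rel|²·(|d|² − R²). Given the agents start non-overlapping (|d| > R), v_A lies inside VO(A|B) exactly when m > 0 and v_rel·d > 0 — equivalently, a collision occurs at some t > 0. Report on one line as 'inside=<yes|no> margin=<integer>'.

d = (11, 1),  |d|² = 122;  R = 4+1 = 5,  c = 122−5² = 97
v_rel = (9, 2),  |v_rel|² = 85;  v_rel·d = (9)·(11) + (2)·(1) = 101
85·t² − 202·t + 97 = 0  ⇒  m = 101² − 85·97 = 1956
m = 1956 > 0,  v_rel·d = 101 > 0  ⇒  inside

inside=yes margin=1956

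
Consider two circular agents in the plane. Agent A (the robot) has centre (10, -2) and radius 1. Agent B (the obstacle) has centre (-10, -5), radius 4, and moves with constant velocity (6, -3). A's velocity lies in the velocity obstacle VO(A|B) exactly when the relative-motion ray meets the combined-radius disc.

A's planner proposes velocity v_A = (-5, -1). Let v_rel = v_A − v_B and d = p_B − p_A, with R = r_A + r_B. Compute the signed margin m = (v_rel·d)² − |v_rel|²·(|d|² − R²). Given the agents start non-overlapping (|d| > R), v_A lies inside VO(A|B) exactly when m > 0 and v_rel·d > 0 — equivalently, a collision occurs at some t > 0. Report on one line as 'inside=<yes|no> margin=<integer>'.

d = (-20, -3),  |d|² = 409;  R = 1+4 = 5,  c = 409−5² = 384
v_rel = (-11, 2),  |v_rel|² = 125;  v_rel·d = (-11)·(-20) + (2)·(-3) = 214
125·t² − 428·t + 384 = 0  ⇒  m = 214² − 125·384 = -2204
m = -2204 < 0,  v_rel·d = 214 > 0  ⇒  outside

inside=no margin=-2204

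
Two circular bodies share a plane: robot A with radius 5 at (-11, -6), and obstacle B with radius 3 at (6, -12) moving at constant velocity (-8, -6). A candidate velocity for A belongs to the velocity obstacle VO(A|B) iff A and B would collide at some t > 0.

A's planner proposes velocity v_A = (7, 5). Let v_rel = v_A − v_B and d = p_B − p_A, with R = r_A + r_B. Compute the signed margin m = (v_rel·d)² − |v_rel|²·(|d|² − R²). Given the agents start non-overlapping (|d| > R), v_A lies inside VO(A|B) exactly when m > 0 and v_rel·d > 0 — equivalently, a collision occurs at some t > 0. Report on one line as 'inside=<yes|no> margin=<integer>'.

d = (17, -6),  |d|² = 325;  R = 5+3 = 8,  c = 325−8² = 261
v_rel = (15, 11),  |v_rel|² = 346;  v_rel·d = (15)·(17) + (11)·(-6) = 189
346·t² − 378·t + 261 = 0  ⇒  m = 189² − 346·261 = -54585
m = -54585 < 0,  v_rel·d = 189 > 0  ⇒  outside

inside=no margin=-54585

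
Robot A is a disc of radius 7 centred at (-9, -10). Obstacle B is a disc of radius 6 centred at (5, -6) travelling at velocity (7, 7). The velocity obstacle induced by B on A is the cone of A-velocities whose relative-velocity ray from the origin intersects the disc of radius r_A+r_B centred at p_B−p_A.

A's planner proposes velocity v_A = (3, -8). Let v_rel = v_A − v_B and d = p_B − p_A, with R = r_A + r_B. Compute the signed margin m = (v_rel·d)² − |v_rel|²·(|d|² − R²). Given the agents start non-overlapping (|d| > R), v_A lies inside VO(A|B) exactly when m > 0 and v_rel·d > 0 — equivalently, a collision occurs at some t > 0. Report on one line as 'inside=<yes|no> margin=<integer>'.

d = (14, 4),  |d|² = 212;  R = 7+6 = 13,  c = 212−13² = 43
v_rel = (-4, -15),  |v_rel|² = 241;  v_rel·d = (-4)·(14) + (-15)·(4) = -116
241·t² + 232·t + 43 = 0  ⇒  m = (-116)² − 241·43 = 3093
m = 3093 > 0,  v_rel·d = -116 < 0  ⇒  outside

inside=no margin=3093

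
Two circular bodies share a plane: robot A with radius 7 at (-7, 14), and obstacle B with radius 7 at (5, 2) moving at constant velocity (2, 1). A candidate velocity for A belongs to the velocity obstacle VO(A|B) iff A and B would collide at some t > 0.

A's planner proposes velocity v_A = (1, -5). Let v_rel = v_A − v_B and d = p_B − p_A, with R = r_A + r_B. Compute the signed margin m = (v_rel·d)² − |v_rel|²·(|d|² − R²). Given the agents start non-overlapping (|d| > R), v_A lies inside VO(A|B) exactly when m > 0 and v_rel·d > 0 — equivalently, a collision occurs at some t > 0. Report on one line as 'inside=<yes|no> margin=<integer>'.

d = (12, -12),  |d|² = 288;  R = 7+7 = 14,  c = 288−14² = 92
v_rel = (-1, -6),  |v_rel|² = 37;  v_rel·d = (-1)·(12) + (-6)·(-12) = 60
37·t² − 120·t + 92 = 0  ⇒  m = 60² − 37·92 = 196
m = 196 > 0,  v_rel·d = 60 > 0  ⇒  inside

inside=yes margin=196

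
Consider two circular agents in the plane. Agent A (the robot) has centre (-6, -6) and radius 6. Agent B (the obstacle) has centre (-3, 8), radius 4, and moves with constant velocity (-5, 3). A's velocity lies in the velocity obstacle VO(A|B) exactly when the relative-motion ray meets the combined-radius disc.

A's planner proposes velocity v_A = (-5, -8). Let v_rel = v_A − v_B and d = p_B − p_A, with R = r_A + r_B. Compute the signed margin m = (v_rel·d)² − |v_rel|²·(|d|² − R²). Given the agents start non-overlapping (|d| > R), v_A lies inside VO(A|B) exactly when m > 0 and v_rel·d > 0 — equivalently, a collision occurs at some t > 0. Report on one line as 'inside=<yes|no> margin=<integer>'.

d = (3, 14),  |d|² = 205;  R = 6+4 = 10,  c = 205−10² = 105
v_rel = (0, -11),  |v_rel|² = 121;  v_rel·d = (0)·(3) + (-11)·(14) = -154
121·t² + 308·t + 105 = 0  ⇒  m = (-154)² − 121·105 = 11011
m = 11011 > 0,  v_rel·d = -154 < 0  ⇒  outside

inside=no margin=11011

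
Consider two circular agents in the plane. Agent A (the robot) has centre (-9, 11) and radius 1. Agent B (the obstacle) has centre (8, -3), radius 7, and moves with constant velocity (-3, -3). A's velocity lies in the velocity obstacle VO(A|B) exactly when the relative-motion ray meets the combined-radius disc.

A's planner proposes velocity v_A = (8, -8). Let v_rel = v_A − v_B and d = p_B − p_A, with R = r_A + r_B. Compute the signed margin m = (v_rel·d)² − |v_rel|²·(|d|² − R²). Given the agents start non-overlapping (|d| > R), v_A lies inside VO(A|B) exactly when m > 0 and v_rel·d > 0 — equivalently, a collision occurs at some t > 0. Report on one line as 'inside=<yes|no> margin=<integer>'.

d = (17, -14),  |d|² = 485;  R = 1+7 = 8,  c = 485−8² = 421
v_rel = (11, -5),  |v_rel|² = 146;  v_rel·d = (11)·(17) + (-5)·(-14) = 257
146·t² − 514·t + 421 = 0  ⇒  m = 257² − 146·421 = 4583
m = 4583 > 0,  v_rel·d = 257 > 0  ⇒  inside

inside=yes margin=4583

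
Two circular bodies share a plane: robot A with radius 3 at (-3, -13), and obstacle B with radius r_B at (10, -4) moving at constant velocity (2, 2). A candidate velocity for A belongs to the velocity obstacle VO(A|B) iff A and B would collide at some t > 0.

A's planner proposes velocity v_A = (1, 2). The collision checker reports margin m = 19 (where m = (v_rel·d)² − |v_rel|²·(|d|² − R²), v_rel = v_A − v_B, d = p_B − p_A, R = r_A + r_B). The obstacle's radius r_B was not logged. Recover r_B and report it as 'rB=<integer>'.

m = 19
d = (13, 9);  v_rel = (-1, 0),  |v_rel|² = 1
v_rel×d = (-1)·(9) − (0)·(13) = -9
since m = R²·1 − (-9)²:  R² = (81 + 19) / 1 = 100
R = √100 = 10  ⇒  r_B = 10 − 3 = 7

rB=7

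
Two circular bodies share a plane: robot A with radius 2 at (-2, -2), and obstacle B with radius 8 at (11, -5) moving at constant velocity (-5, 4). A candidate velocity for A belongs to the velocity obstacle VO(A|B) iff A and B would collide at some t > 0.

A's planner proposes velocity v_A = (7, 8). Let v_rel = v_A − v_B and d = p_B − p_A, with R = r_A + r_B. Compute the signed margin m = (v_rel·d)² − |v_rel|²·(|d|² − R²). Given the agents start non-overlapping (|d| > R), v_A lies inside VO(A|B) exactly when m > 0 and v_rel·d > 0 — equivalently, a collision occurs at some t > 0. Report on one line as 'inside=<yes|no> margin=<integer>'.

d = (13, -3),  |d|² = 178;  R = 2+8 = 10,  c = 178−10² = 78
v_rel = (12, 4),  |v_rel|² = 160;  v_rel·d = (12)·(13) + (4)·(-3) = 144
160·t² − 288·t + 78 = 0  ⇒  m = 144² − 160·78 = 8256
m = 8256 > 0,  v_rel·d = 144 > 0  ⇒  inside

inside=yes margin=8256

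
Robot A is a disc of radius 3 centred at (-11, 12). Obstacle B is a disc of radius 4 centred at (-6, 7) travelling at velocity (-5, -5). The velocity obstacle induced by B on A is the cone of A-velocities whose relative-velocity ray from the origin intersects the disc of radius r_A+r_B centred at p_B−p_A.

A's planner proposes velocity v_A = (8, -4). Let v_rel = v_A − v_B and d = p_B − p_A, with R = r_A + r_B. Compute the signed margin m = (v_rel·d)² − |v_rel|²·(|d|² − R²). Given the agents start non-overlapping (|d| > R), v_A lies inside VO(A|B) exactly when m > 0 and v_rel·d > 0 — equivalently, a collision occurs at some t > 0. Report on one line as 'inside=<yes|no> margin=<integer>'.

d = (5, -5),  |d|² = 50;  R = 3+4 = 7,  c = 50−7² = 1
v_rel = (13, 1),  |v_rel|² = 170;  v_rel·d = (13)·(5) + (1)·(-5) = 60
170·t² − 120·t + 1 = 0  ⇒  m = 60² − 170·1 = 3430
m = 3430 > 0,  v_rel·d = 60 > 0  ⇒  inside

inside=yes margin=3430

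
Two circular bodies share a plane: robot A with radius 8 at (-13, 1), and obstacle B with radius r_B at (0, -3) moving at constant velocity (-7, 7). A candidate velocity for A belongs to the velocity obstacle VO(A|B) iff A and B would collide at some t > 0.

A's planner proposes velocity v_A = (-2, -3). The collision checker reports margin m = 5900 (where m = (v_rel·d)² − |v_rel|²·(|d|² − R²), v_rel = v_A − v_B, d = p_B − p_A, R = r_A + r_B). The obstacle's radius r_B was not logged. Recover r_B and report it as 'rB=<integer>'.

m = 5900
d = (13, -4);  v_rel = (5, -10),  |v_rel|² = 125
v_rel×d = (5)·(-4) − (-10)·(13) = 110
since m = R²·125 − 110²:  R² = (12100 + 5900) / 125 = 144
R = √144 = 12  ⇒  r_B = 12 − 8 = 4

rB=4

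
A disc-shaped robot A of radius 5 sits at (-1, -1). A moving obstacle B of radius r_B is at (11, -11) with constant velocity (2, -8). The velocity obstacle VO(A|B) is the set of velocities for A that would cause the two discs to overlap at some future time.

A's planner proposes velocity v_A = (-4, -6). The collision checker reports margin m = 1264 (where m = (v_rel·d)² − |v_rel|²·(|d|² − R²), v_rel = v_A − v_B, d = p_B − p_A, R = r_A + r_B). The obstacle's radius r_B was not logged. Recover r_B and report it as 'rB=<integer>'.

m = 1264
d = (12, -10);  v_rel = (-6, 2),  |v_rel|² = 40
v_rel×d = (-6)·(-10) − (2)·(12) = 36
since m = R²·40 − 36²:  R² = (1296 + 1264) / 40 = 64
R = √64 = 8  ⇒  r_B = 8 − 5 = 3

rB=3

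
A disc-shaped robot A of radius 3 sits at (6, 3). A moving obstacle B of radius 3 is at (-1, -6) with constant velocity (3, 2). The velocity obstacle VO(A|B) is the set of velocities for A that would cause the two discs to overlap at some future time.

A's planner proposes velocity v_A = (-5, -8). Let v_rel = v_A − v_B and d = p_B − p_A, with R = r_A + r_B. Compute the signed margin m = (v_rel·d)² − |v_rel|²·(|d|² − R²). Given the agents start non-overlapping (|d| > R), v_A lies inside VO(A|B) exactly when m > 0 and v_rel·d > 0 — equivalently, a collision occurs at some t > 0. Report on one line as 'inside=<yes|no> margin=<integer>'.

d = (-7, -9),  |d|² = 130;  R = 3+3 = 6,  c = 130−6² = 94
v_rel = (-8, -10),  |v_rel|² = 164;  v_rel·d = (-8)·(-7) + (-10)·(-9) = 146
164·t² − 292·t + 94 = 0  ⇒  m = 146² − 164·94 = 5900
m = 5900 > 0,  v_rel·d = 146 > 0  ⇒  inside

inside=yes margin=5900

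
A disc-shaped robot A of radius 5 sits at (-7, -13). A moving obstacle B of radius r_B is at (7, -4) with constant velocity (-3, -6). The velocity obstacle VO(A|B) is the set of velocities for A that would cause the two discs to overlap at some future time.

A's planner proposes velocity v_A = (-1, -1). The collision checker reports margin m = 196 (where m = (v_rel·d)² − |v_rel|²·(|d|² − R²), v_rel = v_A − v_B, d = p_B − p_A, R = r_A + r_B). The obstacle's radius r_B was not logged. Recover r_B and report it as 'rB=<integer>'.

m = 196
d = (14, 9);  v_rel = (2, 5),  |v_rel|² = 29
v_rel×d = (2)·(9) − (5)·(14) = -52
since m = R²·29 − (-52)²:  R² = (2704 + 196) / 29 = 100
R = √100 = 10  ⇒  r_B = 10 − 5 = 5

rB=5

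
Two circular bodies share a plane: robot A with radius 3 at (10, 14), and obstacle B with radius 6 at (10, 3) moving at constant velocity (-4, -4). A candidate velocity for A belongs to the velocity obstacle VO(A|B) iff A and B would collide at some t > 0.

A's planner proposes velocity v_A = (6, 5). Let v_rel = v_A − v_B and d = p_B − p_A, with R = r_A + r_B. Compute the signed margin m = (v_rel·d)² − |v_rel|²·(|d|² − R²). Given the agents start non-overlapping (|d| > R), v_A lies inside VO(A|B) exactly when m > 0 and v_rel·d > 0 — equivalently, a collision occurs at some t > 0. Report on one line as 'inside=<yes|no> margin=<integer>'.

d = (0, -11),  |d|² = 121;  R = 3+6 = 9,  c = 121−9² = 40
v_rel = (10, 9),  |v_rel|² = 181;  v_rel·d = (10)·(0) + (9)·(-11) = -99
181·t² + 198·t + 40 = 0  ⇒  m = (-99)² − 181·40 = 2561
m = 2561 > 0,  v_rel·d = -99 < 0  ⇒  outside

inside=no margin=2561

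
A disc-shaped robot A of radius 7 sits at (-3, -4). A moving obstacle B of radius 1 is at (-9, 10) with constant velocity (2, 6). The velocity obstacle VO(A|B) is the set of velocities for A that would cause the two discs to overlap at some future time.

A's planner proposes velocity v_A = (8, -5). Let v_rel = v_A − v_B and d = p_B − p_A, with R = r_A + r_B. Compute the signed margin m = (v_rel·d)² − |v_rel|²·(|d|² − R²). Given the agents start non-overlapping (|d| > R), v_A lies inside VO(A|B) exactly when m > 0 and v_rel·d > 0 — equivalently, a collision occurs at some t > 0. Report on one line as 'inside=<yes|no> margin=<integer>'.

d = (-6, 14),  |d|² = 232;  R = 7+1 = 8,  c = 232−8² = 168
v_rel = (6, -11),  |v_rel|² = 157;  v_rel·d = (6)·(-6) + (-11)·(14) = -190
157·t² + 380·t + 168 = 0  ⇒  m = (-190)² − 157·168 = 9724
m = 9724 > 0,  v_rel·d = -190 < 0  ⇒  outside

inside=no margin=9724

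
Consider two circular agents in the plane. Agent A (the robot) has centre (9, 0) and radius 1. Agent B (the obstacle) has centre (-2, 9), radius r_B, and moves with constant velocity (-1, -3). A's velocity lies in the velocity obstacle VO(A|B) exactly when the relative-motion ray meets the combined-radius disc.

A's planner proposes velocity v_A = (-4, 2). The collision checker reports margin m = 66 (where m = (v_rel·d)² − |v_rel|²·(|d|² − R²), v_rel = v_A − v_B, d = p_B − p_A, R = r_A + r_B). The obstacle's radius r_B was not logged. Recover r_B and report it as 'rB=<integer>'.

m = 66
d = (-11, 9);  v_rel = (-3, 5),  |v_rel|² = 34
v_rel×d = (-3)·(9) − (5)·(-11) = 28
since m = R²·34 − 28²:  R² = (784 + 66) / 34 = 25
R = √25 = 5  ⇒  r_B = 5 − 1 = 4

rB=4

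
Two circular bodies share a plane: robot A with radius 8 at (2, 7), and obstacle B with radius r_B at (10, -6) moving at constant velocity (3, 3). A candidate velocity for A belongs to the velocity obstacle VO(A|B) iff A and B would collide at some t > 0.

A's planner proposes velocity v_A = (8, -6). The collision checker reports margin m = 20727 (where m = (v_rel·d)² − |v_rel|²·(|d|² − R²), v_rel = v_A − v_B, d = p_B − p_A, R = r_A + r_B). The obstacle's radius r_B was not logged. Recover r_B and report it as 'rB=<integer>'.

m = 20727
d = (8, -13);  v_rel = (5, -9),  |v_rel|² = 106
v_rel×d = (5)·(-13) − (-9)·(8) = 7
since m = R²·106 − 7²:  R² = (49 + 20727) / 106 = 196
R = √196 = 14  ⇒  r_B = 14 − 8 = 6

rB=6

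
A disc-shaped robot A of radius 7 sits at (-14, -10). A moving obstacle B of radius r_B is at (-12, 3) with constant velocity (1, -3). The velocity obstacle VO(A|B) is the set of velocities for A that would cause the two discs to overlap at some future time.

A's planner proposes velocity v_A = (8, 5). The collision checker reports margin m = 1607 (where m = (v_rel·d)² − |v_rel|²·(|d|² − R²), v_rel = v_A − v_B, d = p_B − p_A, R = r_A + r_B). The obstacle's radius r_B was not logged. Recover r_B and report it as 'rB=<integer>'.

m = 1607
d = (2, 13);  v_rel = (7, 8),  |v_rel|² = 113
v_rel×d = (7)·(13) − (8)·(2) = 75
since m = R²·113 − 75²:  R² = (5625 + 1607) / 113 = 64
R = √64 = 8  ⇒  r_B = 8 − 7 = 1

rB=1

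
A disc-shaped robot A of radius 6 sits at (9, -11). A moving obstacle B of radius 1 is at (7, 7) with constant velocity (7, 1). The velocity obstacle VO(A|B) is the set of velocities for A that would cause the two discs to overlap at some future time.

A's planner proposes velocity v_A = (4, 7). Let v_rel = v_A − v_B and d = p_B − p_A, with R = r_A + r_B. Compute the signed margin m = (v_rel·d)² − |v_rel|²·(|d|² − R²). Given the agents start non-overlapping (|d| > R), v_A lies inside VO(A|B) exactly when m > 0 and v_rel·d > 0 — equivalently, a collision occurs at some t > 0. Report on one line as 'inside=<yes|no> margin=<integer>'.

d = (-2, 18),  |d|² = 328;  R = 6+1 = 7,  c = 328−7² = 279
v_rel = (-3, 6),  |v_rel|² = 45;  v_rel·d = (-3)·(-2) + (6)·(18) = 114
45·t² − 228·t + 279 = 0  ⇒  m = 114² − 45·279 = 441
m = 441 > 0,  v_rel·d = 114 > 0  ⇒  inside

inside=yes margin=441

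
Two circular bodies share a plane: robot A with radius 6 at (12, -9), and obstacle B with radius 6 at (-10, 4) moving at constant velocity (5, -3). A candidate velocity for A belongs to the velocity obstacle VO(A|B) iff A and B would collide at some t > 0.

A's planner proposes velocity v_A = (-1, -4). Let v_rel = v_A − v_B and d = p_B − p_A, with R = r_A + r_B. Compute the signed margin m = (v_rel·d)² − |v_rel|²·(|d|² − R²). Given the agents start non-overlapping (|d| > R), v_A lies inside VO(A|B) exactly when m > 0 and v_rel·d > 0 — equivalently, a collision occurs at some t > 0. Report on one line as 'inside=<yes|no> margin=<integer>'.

d = (-22, 13),  |d|² = 653;  R = 6+6 = 12,  c = 653−12² = 509
v_rel = (-6, -1),  |v_rel|² = 37;  v_rel·d = (-6)·(-22) + (-1)·(13) = 119
37·t² − 238·t + 509 = 0  ⇒  m = 119² − 37·509 = -4672
m = -4672 < 0,  v_rel·d = 119 > 0  ⇒  outside

inside=no margin=-4672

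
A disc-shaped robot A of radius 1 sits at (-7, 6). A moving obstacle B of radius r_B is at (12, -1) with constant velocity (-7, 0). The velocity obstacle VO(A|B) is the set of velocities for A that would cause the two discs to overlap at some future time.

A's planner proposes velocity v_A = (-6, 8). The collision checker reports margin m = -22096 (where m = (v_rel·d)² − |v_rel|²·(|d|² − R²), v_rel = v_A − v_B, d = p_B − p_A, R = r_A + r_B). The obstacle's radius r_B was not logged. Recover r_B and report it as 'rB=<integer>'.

m = -22096
d = (19, -7);  v_rel = (1, 8),  |v_rel|² = 65
v_rel×d = (1)·(-7) − (8)·(19) = -159
since m = R²·65 − (-159)²:  R² = (25281 + -22096) / 65 = 49
R = √49 = 7  ⇒  r_B = 7 − 1 = 6

rB=6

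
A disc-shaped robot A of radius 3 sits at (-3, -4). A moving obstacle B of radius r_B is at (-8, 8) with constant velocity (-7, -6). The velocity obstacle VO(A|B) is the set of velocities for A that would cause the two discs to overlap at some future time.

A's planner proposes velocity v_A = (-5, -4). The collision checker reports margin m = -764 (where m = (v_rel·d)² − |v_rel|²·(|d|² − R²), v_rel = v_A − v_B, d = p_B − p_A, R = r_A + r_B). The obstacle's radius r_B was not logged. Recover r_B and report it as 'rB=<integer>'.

m = -764
d = (-5, 12);  v_rel = (2, 2),  |v_rel|² = 8
v_rel×d = (2)·(12) − (2)·(-5) = 34
since m = R²·8 − 34²:  R² = (1156 + -764) / 8 = 49
R = √49 = 7  ⇒  r_B = 7 − 3 = 4

rB=4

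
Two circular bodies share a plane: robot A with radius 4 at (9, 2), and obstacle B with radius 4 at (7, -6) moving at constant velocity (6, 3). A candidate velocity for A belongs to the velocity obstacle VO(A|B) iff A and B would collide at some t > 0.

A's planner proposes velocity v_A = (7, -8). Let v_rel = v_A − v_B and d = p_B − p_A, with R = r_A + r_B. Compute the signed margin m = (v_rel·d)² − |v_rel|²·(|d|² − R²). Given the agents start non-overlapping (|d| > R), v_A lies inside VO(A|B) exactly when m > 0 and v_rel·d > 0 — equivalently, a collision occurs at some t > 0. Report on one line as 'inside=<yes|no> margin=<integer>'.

d = (-2, -8),  |d|² = 68;  R = 4+4 = 8,  c = 68−8² = 4
v_rel = (1, -11),  |v_rel|² = 122;  v_rel·d = (1)·(-2) + (-11)·(-8) = 86
122·t² − 172·t + 4 = 0  ⇒  m = 86² − 122·4 = 6908
m = 6908 > 0,  v_rel·d = 86 > 0  ⇒  inside

inside=yes margin=6908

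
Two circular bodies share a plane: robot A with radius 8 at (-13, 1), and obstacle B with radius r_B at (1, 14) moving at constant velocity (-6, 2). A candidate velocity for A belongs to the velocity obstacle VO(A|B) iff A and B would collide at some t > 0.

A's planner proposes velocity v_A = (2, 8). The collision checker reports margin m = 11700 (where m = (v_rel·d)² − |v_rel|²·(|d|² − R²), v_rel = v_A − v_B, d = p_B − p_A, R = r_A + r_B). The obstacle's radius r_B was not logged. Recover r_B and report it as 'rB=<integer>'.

m = 11700
d = (14, 13);  v_rel = (8, 6),  |v_rel|² = 100
v_rel×d = (8)·(13) − (6)·(14) = 20
since m = R²·100 − 20²:  R² = (400 + 11700) / 100 = 121
R = √121 = 11  ⇒  r_B = 11 − 8 = 3

rB=3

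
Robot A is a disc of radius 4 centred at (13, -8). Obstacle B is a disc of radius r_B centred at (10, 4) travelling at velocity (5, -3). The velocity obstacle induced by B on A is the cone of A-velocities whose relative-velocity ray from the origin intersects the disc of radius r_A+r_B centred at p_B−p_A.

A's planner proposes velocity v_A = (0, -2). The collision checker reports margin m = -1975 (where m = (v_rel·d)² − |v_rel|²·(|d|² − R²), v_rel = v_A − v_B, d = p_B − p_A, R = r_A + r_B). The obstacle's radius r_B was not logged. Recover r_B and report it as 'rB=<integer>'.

m = -1975
d = (-3, 12);  v_rel = (-5, 1),  |v_rel|² = 26
v_rel×d = (-5)·(12) − (1)·(-3) = -57
since m = R²·26 − (-57)²:  R² = (3249 + -1975) / 26 = 49
R = √49 = 7  ⇒  r_B = 7 − 4 = 3

rB=3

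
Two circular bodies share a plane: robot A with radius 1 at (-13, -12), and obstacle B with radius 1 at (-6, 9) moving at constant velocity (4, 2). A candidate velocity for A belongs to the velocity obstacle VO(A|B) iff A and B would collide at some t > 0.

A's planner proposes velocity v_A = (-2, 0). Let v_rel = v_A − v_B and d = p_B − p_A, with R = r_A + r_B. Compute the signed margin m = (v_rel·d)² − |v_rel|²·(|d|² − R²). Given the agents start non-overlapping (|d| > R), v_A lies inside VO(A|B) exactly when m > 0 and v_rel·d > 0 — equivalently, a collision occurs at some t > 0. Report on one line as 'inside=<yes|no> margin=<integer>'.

d = (7, 21),  |d|² = 490;  R = 1+1 = 2,  c = 490−2² = 486
v_rel = (-6, -2),  |v_rel|² = 40;  v_rel·d = (-6)·(7) + (-2)·(21) = -84
40·t² + 168·t + 486 = 0  ⇒  m = (-84)² − 40·486 = -12384
m = -12384 < 0,  v_rel·d = -84 < 0  ⇒  outside

inside=no margin=-12384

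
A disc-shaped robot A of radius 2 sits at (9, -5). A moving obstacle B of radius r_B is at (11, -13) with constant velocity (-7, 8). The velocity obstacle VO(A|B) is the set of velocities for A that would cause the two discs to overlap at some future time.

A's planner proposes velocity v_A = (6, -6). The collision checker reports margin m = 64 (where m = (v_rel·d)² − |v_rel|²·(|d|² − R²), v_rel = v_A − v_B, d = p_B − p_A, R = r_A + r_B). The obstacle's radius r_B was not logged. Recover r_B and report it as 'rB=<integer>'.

m = 64
d = (2, -8);  v_rel = (13, -14),  |v_rel|² = 365
v_rel×d = (13)·(-8) − (-14)·(2) = -76
since m = R²·365 − (-76)²:  R² = (5776 + 64) / 365 = 16
R = √16 = 4  ⇒  r_B = 4 − 2 = 2

rB=2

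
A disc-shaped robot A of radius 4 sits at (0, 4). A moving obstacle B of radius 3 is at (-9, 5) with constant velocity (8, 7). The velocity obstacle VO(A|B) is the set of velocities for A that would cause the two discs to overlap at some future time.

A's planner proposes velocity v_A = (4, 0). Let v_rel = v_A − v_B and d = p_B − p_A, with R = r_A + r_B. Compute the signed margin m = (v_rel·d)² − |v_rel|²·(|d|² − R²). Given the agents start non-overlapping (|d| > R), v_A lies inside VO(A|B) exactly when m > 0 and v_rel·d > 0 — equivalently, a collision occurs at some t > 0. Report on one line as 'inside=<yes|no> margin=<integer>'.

d = (-9, 1),  |d|² = 82;  R = 4+3 = 7,  c = 82−7² = 33
v_rel = (-4, -7),  |v_rel|² = 65;  v_rel·d = (-4)·(-9) + (-7)·(1) = 29
65·t² − 58·t + 33 = 0  ⇒  m = 29² − 65·33 = -1304
m = -1304 < 0,  v_rel·d = 29 > 0  ⇒  outside

inside=no margin=-1304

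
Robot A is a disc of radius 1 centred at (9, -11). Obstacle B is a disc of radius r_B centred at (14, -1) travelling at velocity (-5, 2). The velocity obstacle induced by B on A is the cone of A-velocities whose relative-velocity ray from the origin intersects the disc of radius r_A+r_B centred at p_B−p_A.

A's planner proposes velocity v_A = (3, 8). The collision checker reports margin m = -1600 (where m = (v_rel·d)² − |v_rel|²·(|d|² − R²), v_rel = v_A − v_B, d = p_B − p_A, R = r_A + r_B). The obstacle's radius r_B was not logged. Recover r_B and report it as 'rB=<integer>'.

m = -1600
d = (5, 10);  v_rel = (8, 6),  |v_rel|² = 100
v_rel×d = (8)·(10) − (6)·(5) = 50
since m = R²·100 − 50²:  R² = (2500 + -1600) / 100 = 9
R = √9 = 3  ⇒  r_B = 3 − 1 = 2

rB=2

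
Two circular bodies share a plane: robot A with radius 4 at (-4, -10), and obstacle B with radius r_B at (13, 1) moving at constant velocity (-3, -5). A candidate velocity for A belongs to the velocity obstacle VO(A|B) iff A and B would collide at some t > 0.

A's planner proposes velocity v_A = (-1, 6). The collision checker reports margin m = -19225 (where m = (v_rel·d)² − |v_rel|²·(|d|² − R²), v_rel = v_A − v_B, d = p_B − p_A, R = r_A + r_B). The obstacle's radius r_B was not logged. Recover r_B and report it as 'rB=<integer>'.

m = -19225
d = (17, 11);  v_rel = (2, 11),  |v_rel|² = 125
v_rel×d = (2)·(11) − (11)·(17) = -165
since m = R²·125 − (-165)²:  R² = (27225 + -19225) / 125 = 64
R = √64 = 8  ⇒  r_B = 8 − 4 = 4

rB=4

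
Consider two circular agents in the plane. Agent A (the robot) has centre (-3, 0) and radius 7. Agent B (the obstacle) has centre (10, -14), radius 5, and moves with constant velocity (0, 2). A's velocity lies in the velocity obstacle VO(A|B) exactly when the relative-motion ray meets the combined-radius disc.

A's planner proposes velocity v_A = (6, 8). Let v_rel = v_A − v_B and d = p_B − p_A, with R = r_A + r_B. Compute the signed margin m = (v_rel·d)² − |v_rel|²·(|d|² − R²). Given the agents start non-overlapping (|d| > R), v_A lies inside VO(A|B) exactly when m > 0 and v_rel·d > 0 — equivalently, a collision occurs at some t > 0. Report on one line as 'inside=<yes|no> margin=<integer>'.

d = (13, -14),  |d|² = 365;  R = 7+5 = 12,  c = 365−12² = 221
v_rel = (6, 6),  |v_rel|² = 72;  v_rel·d = (6)·(13) + (6)·(-14) = -6
72·t² + 12·t + 221 = 0  ⇒  m = (-6)² − 72·221 = -15876
m = -15876 < 0,  v_rel·d = -6 < 0  ⇒  outside

inside=no margin=-15876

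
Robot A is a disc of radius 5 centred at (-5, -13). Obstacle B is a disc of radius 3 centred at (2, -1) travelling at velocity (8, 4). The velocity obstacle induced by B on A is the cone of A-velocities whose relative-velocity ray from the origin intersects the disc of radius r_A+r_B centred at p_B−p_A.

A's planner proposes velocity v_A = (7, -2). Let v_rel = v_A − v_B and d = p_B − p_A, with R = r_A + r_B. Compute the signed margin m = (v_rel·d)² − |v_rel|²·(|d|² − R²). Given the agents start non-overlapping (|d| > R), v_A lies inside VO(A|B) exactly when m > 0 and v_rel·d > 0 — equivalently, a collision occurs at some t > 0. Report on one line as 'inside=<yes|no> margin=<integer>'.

d = (7, 12),  |d|² = 193;  R = 5+3 = 8,  c = 193−8² = 129
v_rel = (-1, -6),  |v_rel|² = 37;  v_rel·d = (-1)·(7) + (-6)·(12) = -79
37·t² + 158·t + 129 = 0  ⇒  m = (-79)² − 37·129 = 1468
m = 1468 > 0,  v_rel·d = -79 < 0  ⇒  outside

inside=no margin=1468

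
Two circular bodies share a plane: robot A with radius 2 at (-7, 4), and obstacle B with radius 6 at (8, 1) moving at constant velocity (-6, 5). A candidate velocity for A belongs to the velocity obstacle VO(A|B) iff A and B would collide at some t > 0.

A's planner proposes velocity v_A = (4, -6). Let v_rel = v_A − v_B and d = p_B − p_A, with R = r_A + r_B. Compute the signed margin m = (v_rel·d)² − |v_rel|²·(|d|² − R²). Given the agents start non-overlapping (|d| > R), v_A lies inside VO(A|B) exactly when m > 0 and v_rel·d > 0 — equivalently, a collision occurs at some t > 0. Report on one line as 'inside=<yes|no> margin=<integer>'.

d = (15, -3),  |d|² = 234;  R = 2+6 = 8,  c = 234−8² = 170
v_rel = (10, -11),  |v_rel|² = 221;  v_rel·d = (10)·(15) + (-11)·(-3) = 183
221·t² − 366·t + 170 = 0  ⇒  m = 183² − 221·170 = -4081
m = -4081 < 0,  v_rel·d = 183 > 0  ⇒  outside

inside=no margin=-4081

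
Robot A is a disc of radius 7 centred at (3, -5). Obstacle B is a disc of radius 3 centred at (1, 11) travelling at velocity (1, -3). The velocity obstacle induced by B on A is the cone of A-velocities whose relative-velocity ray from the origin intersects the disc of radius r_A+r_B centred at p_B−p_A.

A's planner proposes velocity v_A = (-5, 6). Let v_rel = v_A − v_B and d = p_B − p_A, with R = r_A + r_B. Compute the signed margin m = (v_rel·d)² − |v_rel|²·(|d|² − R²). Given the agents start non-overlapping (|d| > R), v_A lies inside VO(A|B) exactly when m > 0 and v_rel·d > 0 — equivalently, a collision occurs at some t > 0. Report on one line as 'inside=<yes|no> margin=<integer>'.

d = (-2, 16),  |d|² = 260;  R = 7+3 = 10,  c = 260−10² = 160
v_rel = (-6, 9),  |v_rel|² = 117;  v_rel·d = (-6)·(-2) + (9)·(16) = 156
117·t² − 312·t + 160 = 0  ⇒  m = 156² − 117·160 = 5616
m = 5616 > 0,  v_rel·d = 156 > 0  ⇒  inside

inside=yes margin=5616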